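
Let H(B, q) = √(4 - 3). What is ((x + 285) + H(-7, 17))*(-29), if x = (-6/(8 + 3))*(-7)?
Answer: -92452/11 ≈ -8404.7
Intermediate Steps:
H(B, q) = 1 (H(B, q) = √1 = 1)
x = 42/11 (x = (-6/11)*(-7) = ((1/11)*(-6))*(-7) = -6/11*(-7) = 42/11 ≈ 3.8182)
((x + 285) + H(-7, 17))*(-29) = ((42/11 + 285) + 1)*(-29) = (3177/11 + 1)*(-29) = (3188/11)*(-29) = -92452/11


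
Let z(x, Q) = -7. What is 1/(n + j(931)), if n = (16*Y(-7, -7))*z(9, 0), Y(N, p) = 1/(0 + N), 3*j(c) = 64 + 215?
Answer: 1/109 ≈ 0.0091743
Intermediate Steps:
j(c) = 93 (j(c) = (64 + 215)/3 = (1/3)*279 = 93)
Y(N, p) = 1/N
n = 16 (n = (16/(-7))*(-7) = (16*(-1/7))*(-7) = -16/7*(-7) = 16)
1/(n + j(931)) = 1/(16 + 93) = 1/109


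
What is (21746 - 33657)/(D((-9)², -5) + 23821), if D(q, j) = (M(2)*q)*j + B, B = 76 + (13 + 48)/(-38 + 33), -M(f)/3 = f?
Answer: -59555/131574 ≈ -0.45263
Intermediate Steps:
M(f) = -3*f
B = 319/5 (B = 76 + 61/(-5) = 76 + 61*(-⅕) = 76 - 61/5 = 319/5 ≈ 63.800)
D(q, j) = 319/5 - 6*j*q (D(q, j) = ((-3*2)*q)*j + 319/5 = (-6*q)*j + 319/5 = -6*j*q + 319/5 = 319/5 - 6*j*q)
(21746 - 33657)/(D((-9)², -5) + 23821) = (21746 - 33657)/((319/5 - 6*(-5)*(-9)²) + 23821) = -11911/((319/5 - 6*(-5)*81) + 23821) = -11911/((319/5 + 2430) + 23821) = -11911/(12469/5 + 23821) = -11911/131574/5 = -11911*5/131574 = -59555/131574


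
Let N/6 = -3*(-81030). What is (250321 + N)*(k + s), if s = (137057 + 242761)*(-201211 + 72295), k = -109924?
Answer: -83673912708225532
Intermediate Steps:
s = -48964617288 (s = 379818*(-128916) = -48964617288)
N = 1458540 (N = 6*(-3*(-81030)) = 6*243090 = 1458540)
(250321 + N)*(k + s) = (250321 + 1458540)*(-109924 - 48964617288) = 1708861*(-48964727212) = -83673912708225532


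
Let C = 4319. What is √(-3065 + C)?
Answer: √1254 ≈ 35.412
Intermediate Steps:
√(-3065 + C) = √(-3065 + 4319) = √1254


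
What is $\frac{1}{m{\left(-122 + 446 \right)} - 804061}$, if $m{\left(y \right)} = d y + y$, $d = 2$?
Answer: $- \frac{1}{803089} \approx -1.2452 \cdot 10^{-6}$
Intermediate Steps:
$m{\left(y \right)} = 3 y$ ($m{\left(y \right)} = 2 y + y = 3 y$)
$\frac{1}{m{\left(-122 + 446 \right)} - 804061} = \frac{1}{3 \left(-122 + 446\right) - 804061} = \frac{1}{3 \cdot 324 - 804061} = \frac{1}{972 - 804061} = \frac{1}{-803089} = - \frac{1}{803089}$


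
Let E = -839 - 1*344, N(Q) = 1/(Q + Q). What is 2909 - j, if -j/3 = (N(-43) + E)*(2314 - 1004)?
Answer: -199792048/43 ≈ -4.6463e+6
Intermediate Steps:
N(Q) = 1/(2*Q)
E = -1183 (E = -839 - 344 = -1183)
j = 199917135/43 (j = -3*((1/2)/(-43) - 1183)*(2314 - 1004) = -3*((1/2)*(-1/43) - 1183)*1310 = -3*(-1/86 - 1183)*1310 = -(-305217)*1310/86 = -3*(-66639045/43) = 199917135/43 ≈ 4.6492e+6)
2909 - j = 2909 - 1*199917135/43 = 2909 - 199917135/43 = -199792048/43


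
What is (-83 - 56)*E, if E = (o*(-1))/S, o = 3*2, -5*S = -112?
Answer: 2085/56 ≈ 37.232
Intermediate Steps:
S = 112/5 (S = -⅕*(-112) = 112/5 ≈ 22.400)
o = 6
E = -15/56 (E = (6*(-1))/(112/5) = -6*5/112 = -15/56 ≈ -0.26786)
(-83 - 56)*E = (-83 - 56)*(-15/56) = -139*(-15/56) = 2085/56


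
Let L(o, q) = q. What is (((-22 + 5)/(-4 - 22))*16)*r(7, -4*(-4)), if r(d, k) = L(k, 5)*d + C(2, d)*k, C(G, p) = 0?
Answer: 4760/13 ≈ 366.15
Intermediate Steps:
r(d, k) = 5*d (r(d, k) = 5*d + 0*k = 5*d + 0 = 5*d)
(((-22 + 5)/(-4 - 22))*16)*r(7, -4*(-4)) = (((-22 + 5)/(-4 - 22))*16)*(5*7) = (-17/(-26)*16)*35 = (-17*(-1/26)*16)*35 = ((17/26)*16)*35 = (136/13)*35 = 4760/13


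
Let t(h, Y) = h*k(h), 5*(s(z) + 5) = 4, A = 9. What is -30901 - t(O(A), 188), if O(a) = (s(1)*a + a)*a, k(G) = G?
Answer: -2452141/25 ≈ -98086.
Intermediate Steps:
s(z) = -21/5 (s(z) = -5 + (⅕)*4 = -5 + ⅘ = -21/5)
O(a) = -16*a²/5 (O(a) = (-21*a/5 + a)*a = (-16*a/5)*a = -16*a²/5)
t(h, Y) = h² (t(h, Y) = h*h = h²)
-30901 - t(O(A), 188) = -30901 - (-16/5*9²)² = -30901 - (-16/5*81)² = -30901 - (-1296/5)² = -30901 - 1*1679616/25 = -30901 - 1679616/25 = -2452141/25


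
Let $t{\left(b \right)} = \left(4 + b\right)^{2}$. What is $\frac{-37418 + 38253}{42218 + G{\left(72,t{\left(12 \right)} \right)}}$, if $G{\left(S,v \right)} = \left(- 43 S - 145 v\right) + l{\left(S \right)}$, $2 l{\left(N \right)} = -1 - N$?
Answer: $\frac{1670}{3931} \approx 0.42483$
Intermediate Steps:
$l{\left(N \right)} = - \frac{1}{2} - \frac{N}{2}$ ($l{\left(N \right)} = \frac{-1 - N}{2} = - \frac{1}{2} - \frac{N}{2}$)
$G{\left(S,v \right)} = - \frac{1}{2} - 145 v - \frac{87 S}{2}$ ($G{\left(S,v \right)} = \left(- 43 S - 145 v\right) - \left(\frac{1}{2} + \frac{S}{2}\right) = \left(- 145 v - 43 S\right) - \left(\frac{1}{2} + \frac{S}{2}\right) = - \frac{1}{2} - 145 v - \frac{87 S}{2}$)
$\frac{-37418 + 38253}{42218 + G{\left(72,t{\left(12 \right)} \right)}} = \frac{-37418 + 38253}{42218 - \left(\frac{6265}{2} + 145 \left(4 + 12\right)^{2}\right)} = \frac{835}{42218 - \left(\frac{6265}{2} + 37120\right)} = \frac{835}{42218 - \frac{80505}{2}} = \frac{835}{\frac{3931}{2}} = 835 \cdot \frac{2}{3931} = \frac{1670}{3931}$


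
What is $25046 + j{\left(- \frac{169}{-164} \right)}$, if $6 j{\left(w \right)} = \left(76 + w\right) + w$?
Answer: $\frac{12329033}{492} \approx 25059.0$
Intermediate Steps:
$j{\left(w \right)} = \frac{38}{3} + \frac{w}{3}$ ($j{\left(w \right)} = \frac{\left(76 + w\right) + w}{6} = \frac{76 + 2 w}{6} = \frac{38}{3} + \frac{w}{3}$)
$25046 + j{\left(- \frac{169}{-164} \right)} = 25046 + \left(\frac{38}{3} + \frac{\left(-169\right) \frac{1}{-164}}{3}\right) = 25046 + \left(\frac{38}{3} + \frac{\left(-169\right) \left(- \frac{1}{164}\right)}{3}\right) = 25046 + \left(\frac{38}{3} + \frac{1}{3} \cdot \frac{169}{164}\right) = 25046 + \left(\frac{38}{3} + \frac{169}{492}\right) = 25046 + \frac{6401}{492} = \frac{12329033}{492}$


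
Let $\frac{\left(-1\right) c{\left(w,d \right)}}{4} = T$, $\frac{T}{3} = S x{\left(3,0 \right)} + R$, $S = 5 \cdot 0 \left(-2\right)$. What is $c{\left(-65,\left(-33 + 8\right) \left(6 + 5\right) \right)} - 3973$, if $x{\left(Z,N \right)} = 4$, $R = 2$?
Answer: $-3997$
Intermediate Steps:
$S = 0$ ($S = 0 \left(-2\right) = 0$)
$T = 6$ ($T = 3 \left(0 \cdot 4 + 2\right) = 3 \left(0 + 2\right) = 3 \cdot 2 = 6$)
$c{\left(w,d \right)} = -24$ ($c{\left(w,d \right)} = \left(-4\right) 6 = -24$)
$c{\left(-65,\left(-33 + 8\right) \left(6 + 5\right) \right)} - 3973 = -24 - 3973 = -3997$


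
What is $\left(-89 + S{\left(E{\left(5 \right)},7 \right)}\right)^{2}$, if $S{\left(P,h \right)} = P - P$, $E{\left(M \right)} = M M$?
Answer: $7921$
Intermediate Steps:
$E{\left(M \right)} = M^{2}$
$S{\left(P,h \right)} = 0$
$\left(-89 + S{\left(E{\left(5 \right)},7 \right)}\right)^{2} = \left(-89 + 0\right)^{2} = \left(-89\right)^{2} = 7921$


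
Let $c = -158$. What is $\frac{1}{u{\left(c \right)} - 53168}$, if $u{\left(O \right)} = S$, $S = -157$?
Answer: $- \frac{1}{53325} \approx -1.8753 \cdot 10^{-5}$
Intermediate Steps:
$u{\left(O \right)} = -157$
$\frac{1}{u{\left(c \right)} - 53168} = \frac{1}{-157 - 53168} = \frac{1}{-53325} = - \frac{1}{53325}$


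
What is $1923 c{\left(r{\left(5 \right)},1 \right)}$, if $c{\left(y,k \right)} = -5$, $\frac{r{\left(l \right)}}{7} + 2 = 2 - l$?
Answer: $-9615$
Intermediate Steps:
$r{\left(l \right)} = - 7 l$ ($r{\left(l \right)} = -14 + 7 \left(2 - l\right) = -14 - \left(-14 + 7 l\right) = - 7 l$)
$1923 c{\left(r{\left(5 \right)},1 \right)} = 1923 \left(-5\right) = -9615$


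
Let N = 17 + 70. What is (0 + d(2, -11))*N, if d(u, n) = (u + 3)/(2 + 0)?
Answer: 435/2 ≈ 217.50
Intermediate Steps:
N = 87
d(u, n) = 3/2 + u/2 (d(u, n) = (3 + u)/2 = (3 + u)*(½) = 3/2 + u/2)
(0 + d(2, -11))*N = (0 + (3/2 + (½)*2))*87 = (0 + (3/2 + 1))*87 = (0 + 5/2)*87 = (5/2)*87 = 435/2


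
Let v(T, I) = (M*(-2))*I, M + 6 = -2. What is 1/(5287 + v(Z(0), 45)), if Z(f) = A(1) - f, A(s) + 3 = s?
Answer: 1/6007 ≈ 0.00016647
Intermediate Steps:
M = -8 (M = -6 - 2 = -8)
A(s) = -3 + s
Z(f) = -2 - f (Z(f) = (-3 + 1) - f = -2 - f)
v(T, I) = 16*I (v(T, I) = (-8*(-2))*I = 16*I)
1/(5287 + v(Z(0), 45)) = 1/(5287 + 16*45) = 1/(5287 + 720) = 1/6007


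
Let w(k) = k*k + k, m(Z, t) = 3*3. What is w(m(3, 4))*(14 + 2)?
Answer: 1440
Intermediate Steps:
m(Z, t) = 9
w(k) = k + k² (w(k) = k² + k = k + k²)
w(m(3, 4))*(14 + 2) = (9*(1 + 9))*(14 + 2) = (9*10)*16 = 90*16 = 1440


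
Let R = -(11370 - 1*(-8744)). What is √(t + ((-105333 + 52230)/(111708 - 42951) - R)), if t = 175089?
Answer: 4*√6408495978729/22919 ≈ 441.82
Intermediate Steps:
R = -20114 (R = -(11370 + 8744) = -1*20114 = -20114)
√(t + ((-105333 + 52230)/(111708 - 42951) - R)) = √(175089 + ((-105333 + 52230)/(111708 - 42951) - 1*(-20114))) = √(175089 + (-53103/68757 + 20114)) = √(175089 + (-53103*1/68757 + 20114)) = √(175089 + (-17701/22919 + 20114)) = √(175089 + 460975065/22919) = √(4473839856/22919) = 4*√6408495978729/22919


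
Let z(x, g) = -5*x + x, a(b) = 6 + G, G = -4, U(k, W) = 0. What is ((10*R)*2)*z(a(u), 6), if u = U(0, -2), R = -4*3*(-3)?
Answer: -5760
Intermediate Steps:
R = 36 (R = -12*(-3) = 36)
u = 0
a(b) = 2 (a(b) = 6 - 4 = 2)
z(x, g) = -4*x
((10*R)*2)*z(a(u), 6) = ((10*36)*2)*(-4*2) = (360*2)*(-8) = 720*(-8) = -5760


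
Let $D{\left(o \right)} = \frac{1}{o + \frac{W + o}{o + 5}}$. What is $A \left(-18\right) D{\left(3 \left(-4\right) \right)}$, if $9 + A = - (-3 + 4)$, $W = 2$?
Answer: $- \frac{630}{37} \approx -17.027$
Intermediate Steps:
$A = -10$ ($A = -9 - \left(-3 + 4\right) = -9 - 1 = -10$)
$D{\left(o \right)} = \frac{1}{o + \frac{2 + o}{5 + o}}$ ($D{\left(o \right)} = \frac{1}{o + \frac{2 + o}{o + 5}} = \frac{1}{o + \frac{2 + o}{5 + o}}$)
$A \left(-18\right) D{\left(3 \left(-4\right) \right)} = \left(-10\right) \left(-18\right) \frac{5 + 3 \left(-4\right)}{2 + \left(3 \left(-4\right)\right)^{2} + 6 \cdot 3 \left(-4\right)} = 180 \frac{5 - 12}{2 + \left(-12\right)^{2} + 6 \left(-12\right)} = 180 \frac{1}{2 + 144 - 72} \left(-7\right) = 180 \cdot \frac{1}{74} \left(-7\right) = 180 \left(- \frac{7}{74}\right) = - \frac{630}{37}$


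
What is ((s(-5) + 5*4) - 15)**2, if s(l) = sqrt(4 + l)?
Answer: (5 + I)**2 ≈ 24.0 + 10.0*I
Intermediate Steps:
((s(-5) + 5*4) - 15)**2 = ((sqrt(4 - 5) + 5*4) - 15)**2 = ((sqrt(-1) + 20) - 15)**2 = ((I + 20) - 15)**2 = ((20 + I) - 15)**2 = (5 + I)**2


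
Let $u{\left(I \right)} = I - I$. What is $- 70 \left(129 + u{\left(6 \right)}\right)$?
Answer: $-9030$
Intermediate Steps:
$u{\left(I \right)} = 0$
$- 70 \left(129 + u{\left(6 \right)}\right) = - 70 \left(129 + 0\right) = \left(-70\right) 129 = -9030$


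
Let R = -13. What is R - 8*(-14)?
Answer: 99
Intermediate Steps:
R - 8*(-14) = -13 - 8*(-14) = -13 + 112 = 99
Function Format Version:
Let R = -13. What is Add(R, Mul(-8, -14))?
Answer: 99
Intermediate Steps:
Add(R, Mul(-8, -14)) = Add(-13, Mul(-8, -14)) = Add(-13, 112) = 99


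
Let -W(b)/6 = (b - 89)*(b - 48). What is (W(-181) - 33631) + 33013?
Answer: -371598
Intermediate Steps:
W(b) = -6*(-89 + b)*(-48 + b) (W(b) = -6*(b - 89)*(b - 48) = -6*(-89 + b)*(-48 + b))
(W(-181) - 33631) + 33013 = ((-25632 - 6*(-181)² + 822*(-181)) - 33631) + 33013 = ((-25632 - 6*32761 - 148782) - 33631) + 33013 = ((-25632 - 196566 - 148782) - 33631) + 33013 = (-370980 - 33631) + 33013 = -404611 + 33013 = -371598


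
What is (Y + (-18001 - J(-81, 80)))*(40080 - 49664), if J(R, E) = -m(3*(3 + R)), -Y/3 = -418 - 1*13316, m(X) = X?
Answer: -220115728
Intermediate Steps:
Y = 41202 (Y = -3*(-418 - 1*13316) = -3*(-418 - 13316) = -3*(-13734) = 41202)
J(R, E) = -9 - 3*R (J(R, E) = -3*(3 + R) = -(9 + 3*R) = -9 - 3*R)
(Y + (-18001 - J(-81, 80)))*(40080 - 49664) = (41202 + (-18001 - (-9 - 3*(-81))))*(40080 - 49664) = (41202 + (-18001 - (-9 + 243)))*(-9584) = (41202 + (-18001 - 1*234))*(-9584) = (41202 + (-18001 - 234))*(-9584) = (41202 - 18235)*(-9584) = 22967*(-9584) = -220115728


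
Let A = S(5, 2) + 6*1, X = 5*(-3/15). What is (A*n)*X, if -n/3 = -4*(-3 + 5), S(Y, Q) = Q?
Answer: -192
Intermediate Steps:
X = -1 (X = 5*(-3*1/15) = 5*(-1/5) = -1)
n = 24 (n = -(-12)*(-3 + 5) = -(-12)*2 = -3*(-8) = 24)
A = 8 (A = 2 + 6*1 = 2 + 6 = 8)
(A*n)*X = (8*24)*(-1) = 192*(-1) = -192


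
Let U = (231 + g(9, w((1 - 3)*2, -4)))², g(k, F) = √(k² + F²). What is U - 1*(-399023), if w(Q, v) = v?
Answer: 452481 + 462*√97 ≈ 4.5703e+5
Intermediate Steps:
g(k, F) = √(F² + k²)
U = (231 + √97)² (U = (231 + √((-4)² + 9²))² = (231 + √(16 + 81))² = (231 + √97)² ≈ 58008.)
U - 1*(-399023) = (231 + √97)² - 1*(-399023) = (231 + √97)² + 399023 = 399023 + (231 + √97)²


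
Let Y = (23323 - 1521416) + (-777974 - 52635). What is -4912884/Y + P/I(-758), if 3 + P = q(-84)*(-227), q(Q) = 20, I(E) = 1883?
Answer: -31626967/104403473 ≈ -0.30293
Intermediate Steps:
Y = -2328702 (Y = -1498093 - 830609 = -2328702)
P = -4543 (P = -3 + 20*(-227) = -3 - 4540 = -4543)
-4912884/Y + P/I(-758) = -4912884/(-2328702) - 4543/1883 = -4912884*(-1/2328702) - 4543*1/1883 = 818814/388117 - 649/269 = -31626967/104403473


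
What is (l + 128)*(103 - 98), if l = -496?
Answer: -1840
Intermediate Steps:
(l + 128)*(103 - 98) = (-496 + 128)*(103 - 98) = -368*5 = -1840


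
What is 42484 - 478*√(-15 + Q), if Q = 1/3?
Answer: 42484 - 956*I*√33/3 ≈ 42484.0 - 1830.6*I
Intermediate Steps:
Q = ⅓ ≈ 0.33333
42484 - 478*√(-15 + Q) = 42484 - 478*√(-15 + ⅓) = 42484 - 478*√(-44/3) = 42484 - 478*2*I*√33/3 = 42484 - 956*I*√33/3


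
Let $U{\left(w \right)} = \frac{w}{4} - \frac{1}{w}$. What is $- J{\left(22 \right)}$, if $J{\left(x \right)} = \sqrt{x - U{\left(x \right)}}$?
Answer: $- \frac{\sqrt{2002}}{11} \approx -4.0676$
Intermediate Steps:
$U{\left(w \right)} = - \frac{1}{w} + \frac{w}{4}$ ($U{\left(w \right)} = w \frac{1}{4} - \frac{1}{w} = \frac{w}{4} - \frac{1}{w} = - \frac{1}{w} + \frac{w}{4}$)
$J{\left(x \right)} = \sqrt{\frac{1}{x} + \frac{3 x}{4}}$ ($J{\left(x \right)} = \sqrt{x - \left(- \frac{1}{x} + \frac{x}{4}\right)} = \sqrt{\frac{1}{x} + \frac{3 x}{4}}$)
$- J{\left(22 \right)} = - \frac{\sqrt{3 \cdot 22 + \frac{4}{22}}}{2} = - \frac{\sqrt{66 + 4 \cdot \frac{1}{22}}}{2} = - \frac{\sqrt{66 + \frac{2}{11}}}{2} = - \frac{\sqrt{\frac{728}{11}}}{2} = - \frac{\frac{2}{11} \sqrt{2002}}{2} = - \frac{\sqrt{2002}}{11}$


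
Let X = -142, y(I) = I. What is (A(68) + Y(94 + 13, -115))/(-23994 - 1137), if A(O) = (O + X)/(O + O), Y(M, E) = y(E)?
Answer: 2619/569636 ≈ 0.0045977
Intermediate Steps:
Y(M, E) = E
A(O) = (-142 + O)/(2*O) (A(O) = (O - 142)/(O + O) = (-142 + O)/((2*O)) = (-142 + O)*(1/(2*O)) = (-142 + O)/(2*O))
(A(68) + Y(94 + 13, -115))/(-23994 - 1137) = ((1/2)*(-142 + 68)/68 - 115)/(-23994 - 1137) = ((1/2)*(1/68)*(-74) - 115)/(-25131) = (-37/68 - 115)*(-1/25131) = -7857/68*(-1/25131) = 2619/569636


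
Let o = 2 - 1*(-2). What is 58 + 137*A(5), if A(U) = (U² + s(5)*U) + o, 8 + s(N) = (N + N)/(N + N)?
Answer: -764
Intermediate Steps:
s(N) = -7 (s(N) = -8 + (N + N)/(N + N) = -8 + (2*N)/((2*N)) = -8 + (2*N)*(1/(2*N)) = -8 + 1 = -7)
o = 4 (o = 2 + 2 = 4)
A(U) = 4 + U² - 7*U (A(U) = (U² - 7*U) + 4 = 4 + U² - 7*U)
58 + 137*A(5) = 58 + 137*(4 + 5² - 7*5) = 58 + 137*(4 + 25 - 35) = 58 + 137*(-6) = 58 - 822 = -764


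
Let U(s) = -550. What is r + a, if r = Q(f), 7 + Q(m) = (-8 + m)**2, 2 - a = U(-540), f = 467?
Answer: 211226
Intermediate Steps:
a = 552 (a = 2 - 1*(-550) = 2 + 550 = 552)
Q(m) = -7 + (-8 + m)**2
r = 210674 (r = -7 + (-8 + 467)**2 = -7 + 459**2 = -7 + 210681 = 210674)
r + a = 210674 + 552 = 211226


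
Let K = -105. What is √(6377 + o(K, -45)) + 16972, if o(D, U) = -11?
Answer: 16972 + √6366 ≈ 17052.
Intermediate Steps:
√(6377 + o(K, -45)) + 16972 = √(6377 - 11) + 16972 = √6366 + 16972 = 16972 + √6366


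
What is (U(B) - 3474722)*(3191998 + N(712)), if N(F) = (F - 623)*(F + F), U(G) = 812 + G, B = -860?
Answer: -11531837341180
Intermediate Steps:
N(F) = 2*F*(-623 + F) (N(F) = (-623 + F)*(2*F) = 2*F*(-623 + F))
(U(B) - 3474722)*(3191998 + N(712)) = ((812 - 860) - 3474722)*(3191998 + 2*712*(-623 + 712)) = (-48 - 3474722)*(3191998 + 2*712*89) = -3474770*(3191998 + 126736) = -3474770*3318734 = -11531837341180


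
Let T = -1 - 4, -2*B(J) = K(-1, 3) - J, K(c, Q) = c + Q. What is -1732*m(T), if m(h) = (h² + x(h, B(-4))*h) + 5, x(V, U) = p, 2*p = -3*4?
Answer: -103920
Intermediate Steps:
K(c, Q) = Q + c
B(J) = -1 + J/2 (B(J) = -((3 - 1) - J)/2 = -(2 - J)/2 = -1 + J/2)
T = -5
p = -6 (p = (-3*4)/2 = (½)*(-12) = -6)
x(V, U) = -6
m(h) = 5 + h² - 6*h (m(h) = (h² - 6*h) + 5 = 5 + h² - 6*h)
-1732*m(T) = -1732*(5 + (-5)² - 6*(-5)) = -1732*(5 + 25 + 30) = -1732*60 = -103920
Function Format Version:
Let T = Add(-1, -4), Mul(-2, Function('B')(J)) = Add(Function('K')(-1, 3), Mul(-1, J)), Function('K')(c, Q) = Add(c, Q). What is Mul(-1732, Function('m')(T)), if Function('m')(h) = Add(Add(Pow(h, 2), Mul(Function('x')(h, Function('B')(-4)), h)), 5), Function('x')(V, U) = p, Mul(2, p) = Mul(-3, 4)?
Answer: -103920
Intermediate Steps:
Function('K')(c, Q) = Add(Q, c)
Function('B')(J) = Add(-1, Mul(Rational(1, 2), J)) (Function('B')(J) = Mul(Rational(-1, 2), Add(Add(3, -1), Mul(-1, J))) = Mul(Rational(-1, 2), Add(2, Mul(-1, J))) = Add(-1, Mul(Rational(1, 2), J)))
T = -5
p = -6 (p = Mul(Rational(1, 2), Mul(-3, 4)) = Mul(Rational(1, 2), -12) = -6)
Function('x')(V, U) = -6
Function('m')(h) = Add(5, Pow(h, 2), Mul(-6, h)) (Function('m')(h) = Add(Add(Pow(h, 2), Mul(-6, h)), 5) = Add(5, Pow(h, 2), Mul(-6, h)))
Mul(-1732, Function('m')(T)) = Mul(-1732, Add(5, Pow(-5, 2), Mul(-6, -5))) = Mul(-1732, Add(5, 25, 30)) = Mul(-1732, 60) = -103920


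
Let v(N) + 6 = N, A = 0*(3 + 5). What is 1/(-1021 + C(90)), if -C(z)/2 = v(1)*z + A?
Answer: -1/121 ≈ -0.0082645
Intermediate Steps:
A = 0 (A = 0*8 = 0)
v(N) = -6 + N
C(z) = 10*z (C(z) = -2*((-6 + 1)*z + 0) = -2*(-5*z + 0) = -(-10)*z = 10*z)
1/(-1021 + C(90)) = 1/(-1021 + 10*90) = 1/(-1021 + 900) = 1/(-121) = -1/121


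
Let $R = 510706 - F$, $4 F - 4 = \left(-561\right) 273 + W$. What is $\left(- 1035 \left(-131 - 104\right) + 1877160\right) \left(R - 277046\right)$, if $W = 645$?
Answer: $576290957610$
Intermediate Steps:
$F = -38126$ ($F = 1 + \frac{\left(-561\right) 273 + 645}{4} = 1 + \frac{-153153 + 645}{4} = 1 + \frac{1}{4} \left(-152508\right) = 1 - 38127 = -38126$)
$R = 548832$ ($R = 510706 - -38126 = 510706 + 38126 = 548832$)
$\left(- 1035 \left(-131 - 104\right) + 1877160\right) \left(R - 277046\right) = \left(- 1035 \left(-131 - 104\right) + 1877160\right) \left(548832 - 277046\right) = \left(\left(-1035\right) \left(-235\right) + 1877160\right) 271786 = \left(243225 + 1877160\right) 271786 = 2120385 \cdot 271786 = 576290957610$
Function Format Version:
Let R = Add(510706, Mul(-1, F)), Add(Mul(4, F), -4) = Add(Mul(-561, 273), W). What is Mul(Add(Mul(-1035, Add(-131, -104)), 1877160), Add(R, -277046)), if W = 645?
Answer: 576290957610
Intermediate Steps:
F = -38126 (F = Add(1, Mul(Rational(1, 4), Add(Mul(-561, 273), 645))) = Add(1, Mul(Rational(1, 4), Add(-153153, 645))) = Add(1, Mul(Rational(1, 4), -152508)) = Add(1, -38127) = -38126)
R = 548832 (R = Add(510706, Mul(-1, -38126)) = Add(510706, 38126) = 548832)
Mul(Add(Mul(-1035, Add(-131, -104)), 1877160), Add(R, -277046)) = Mul(Add(Mul(-1035, Add(-131, -104)), 1877160), Add(548832, -277046)) = Mul(Add(Mul(-1035, -235), 1877160), 271786) = Mul(Add(243225, 1877160), 271786) = Mul(2120385, 271786) = 576290957610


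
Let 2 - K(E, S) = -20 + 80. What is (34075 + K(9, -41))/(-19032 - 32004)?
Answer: -11339/17012 ≈ -0.66653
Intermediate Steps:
K(E, S) = -58 (K(E, S) = 2 - (-20 + 80) = 2 - 1*60 = 2 - 60 = -58)
(34075 + K(9, -41))/(-19032 - 32004) = (34075 - 58)/(-19032 - 32004) = 34017/(-51036) = 34017*(-1/51036) = -11339/17012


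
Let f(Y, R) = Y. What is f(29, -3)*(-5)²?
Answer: 725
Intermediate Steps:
f(29, -3)*(-5)² = 29*(-5)² = 29*25 = 725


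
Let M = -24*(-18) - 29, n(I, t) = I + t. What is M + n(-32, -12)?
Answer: 359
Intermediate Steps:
M = 403 (M = 432 - 29 = 403)
M + n(-32, -12) = 403 + (-32 - 12) = 403 - 44 = 359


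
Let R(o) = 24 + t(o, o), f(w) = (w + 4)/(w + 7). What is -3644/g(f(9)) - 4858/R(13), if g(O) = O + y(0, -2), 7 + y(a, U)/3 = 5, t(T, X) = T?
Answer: 1754034/3071 ≈ 571.16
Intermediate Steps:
f(w) = (4 + w)/(7 + w)
y(a, U) = -6 (y(a, U) = -21 + 3*5 = -21 + 15 = -6)
R(o) = 24 + o
g(O) = -6 + O (g(O) = O - 6 = -6 + O)
-3644/g(f(9)) - 4858/R(13) = -3644/(-6 + (4 + 9)/(7 + 9)) - 4858/(24 + 13) = -3644/(-6 + 13/16) - 4858/37 = -3644/(-83/16) - 4858/37 = -3644*(-16/83) - 4858/37 = 58304/83 - 4858/37 = 1754034/3071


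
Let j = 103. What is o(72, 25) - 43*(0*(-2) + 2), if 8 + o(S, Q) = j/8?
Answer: -649/8 ≈ -81.125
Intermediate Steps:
o(S, Q) = 39/8 (o(S, Q) = -8 + 103/8 = 39/8)
o(72, 25) - 43*(0*(-2) + 2) = 39/8 - 43*(0*(-2) + 2) = 39/8 - 43*(0 + 2) = 39/8 - 43*2 = 39/8 - 1*86 = 39/8 - 86 = -649/8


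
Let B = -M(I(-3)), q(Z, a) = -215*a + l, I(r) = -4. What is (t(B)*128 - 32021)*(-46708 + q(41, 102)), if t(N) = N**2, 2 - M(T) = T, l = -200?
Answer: 1887056094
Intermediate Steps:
q(Z, a) = -200 - 215*a (q(Z, a) = -215*a - 200 = -200 - 215*a)
M(T) = 2 - T
B = -6 (B = -(2 - 1*(-4)) = -(2 + 4) = -1*6 = -6)
(t(B)*128 - 32021)*(-46708 + q(41, 102)) = ((-6)**2*128 - 32021)*(-46708 + (-200 - 215*102)) = (36*128 - 32021)*(-46708 + (-200 - 21930)) = (4608 - 32021)*(-46708 - 22130) = -27413*(-68838) = 1887056094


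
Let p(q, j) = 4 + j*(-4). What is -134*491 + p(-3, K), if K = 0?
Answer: -65790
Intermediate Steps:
p(q, j) = 4 - 4*j
-134*491 + p(-3, K) = -134*491 + (4 - 4*0) = -65794 + (4 + 0) = -65794 + 4 = -65790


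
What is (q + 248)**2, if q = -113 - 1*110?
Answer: 625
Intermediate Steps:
q = -223 (q = -113 - 110 = -223)
(q + 248)**2 = (-223 + 248)**2 = 25**2 = 625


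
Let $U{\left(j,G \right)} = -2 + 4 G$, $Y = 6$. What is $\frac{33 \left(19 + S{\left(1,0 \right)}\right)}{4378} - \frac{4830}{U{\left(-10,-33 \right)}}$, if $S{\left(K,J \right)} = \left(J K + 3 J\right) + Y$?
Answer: $\frac{966195}{26666} \approx 36.233$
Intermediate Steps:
$S{\left(K,J \right)} = 6 + 3 J + J K$ ($S{\left(K,J \right)} = \left(J K + 3 J\right) + 6 = \left(3 J + J K\right) + 6 = 6 + 3 J + J K$)
$\frac{33 \left(19 + S{\left(1,0 \right)}\right)}{4378} - \frac{4830}{U{\left(-10,-33 \right)}} = \frac{33 \left(19 + \left(6 + 3 \cdot 0 + 0 \cdot 1\right)\right)}{4378} - \frac{4830}{-2 + 4 \left(-33\right)} = 33 \left(19 + \left(6 + 0 + 0\right)\right) \frac{1}{4378} - \frac{4830}{-2 - 132} = 33 \left(19 + 6\right) \frac{1}{4378} - \frac{4830}{-134} = 33 \cdot 25 \cdot \frac{1}{4378} - - \frac{2415}{67} = 825 \cdot \frac{1}{4378} + \frac{2415}{67} = \frac{75}{398} + \frac{2415}{67} = \frac{966195}{26666}$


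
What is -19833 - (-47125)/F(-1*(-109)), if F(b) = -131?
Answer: -2645248/131 ≈ -20193.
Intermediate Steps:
-19833 - (-47125)/F(-1*(-109)) = -19833 - (-47125)/(-131) = -19833 - (-47125)*(-1)/131 = -19833 - 1*47125/131 = -19833 - 47125/131 = -2645248/131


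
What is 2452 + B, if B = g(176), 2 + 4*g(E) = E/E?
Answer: 9807/4 ≈ 2451.8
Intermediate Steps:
g(E) = -¼ (g(E) = -½ + (E/E)/4 = -½ + (¼)*1 = -½ + ¼ = -¼)
B = -¼ ≈ -0.25000
2452 + B = 2452 - ¼ = 9807/4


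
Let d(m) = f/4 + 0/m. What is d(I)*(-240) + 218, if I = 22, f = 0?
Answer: 218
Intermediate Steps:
d(m) = 0 (d(m) = 0/4 + 0/m = 0*(¼) + 0 = 0 + 0 = 0)
d(I)*(-240) + 218 = 0*(-240) + 218 = 0 + 218 = 218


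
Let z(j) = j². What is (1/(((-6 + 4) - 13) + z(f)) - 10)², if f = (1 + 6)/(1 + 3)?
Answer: 3709476/36481 ≈ 101.68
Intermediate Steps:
f = 7/4 ≈ 1.7500
(1/(((-6 + 4) - 13) + z(f)) - 10)² = (1/(((-6 + 4) - 13) + (7/4)²) - 10)² = (1/((-2 - 13) + 49/16) - 10)² = (1/(-15 + 49/16) - 10)² = (1/(-191/16) - 10)² = (-16/191 - 10)² = (-1926/191)² = 3709476/36481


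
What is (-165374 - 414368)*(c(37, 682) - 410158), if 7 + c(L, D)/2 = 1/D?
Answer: 81087731468042/341 ≈ 2.3779e+11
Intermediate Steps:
c(L, D) = -14 + 2/D
(-165374 - 414368)*(c(37, 682) - 410158) = (-165374 - 414368)*((-14 + 2/682) - 410158) = -579742*((-14 + 2*(1/682)) - 410158) = -579742*((-14 + 1/341) - 410158) = -579742*(-4773/341 - 410158) = -579742*(-139868651/341) = 81087731468042/341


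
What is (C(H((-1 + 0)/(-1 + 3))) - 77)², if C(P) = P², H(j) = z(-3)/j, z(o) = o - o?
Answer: 5929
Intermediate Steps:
z(o) = 0
H(j) = 0 (H(j) = 0/j = 0)
(C(H((-1 + 0)/(-1 + 3))) - 77)² = (0² - 77)² = (0 - 77)² = (-77)² = 5929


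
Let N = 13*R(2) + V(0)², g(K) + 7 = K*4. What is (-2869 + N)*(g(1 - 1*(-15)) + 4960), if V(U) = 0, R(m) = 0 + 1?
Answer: -14328552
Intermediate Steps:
R(m) = 1
g(K) = -7 + 4*K (g(K) = -7 + K*4 = -7 + 4*K)
N = 13 (N = 13*1 + 0² = 13 + 0 = 13)
(-2869 + N)*(g(1 - 1*(-15)) + 4960) = (-2869 + 13)*((-7 + 4*(1 - 1*(-15))) + 4960) = -2856*((-7 + 4*(1 + 15)) + 4960) = -2856*((-7 + 4*16) + 4960) = -2856*((-7 + 64) + 4960) = -2856*(57 + 4960) = -2856*5017 = -14328552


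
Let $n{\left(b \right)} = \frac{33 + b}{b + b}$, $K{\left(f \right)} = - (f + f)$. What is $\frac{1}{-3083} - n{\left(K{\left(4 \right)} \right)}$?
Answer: $\frac{77059}{49328} \approx 1.5622$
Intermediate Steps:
$K{\left(f \right)} = - 2 f$
$n{\left(b \right)} = \frac{33 + b}{2 b}$
$\frac{1}{-3083} - n{\left(K{\left(4 \right)} \right)} = \frac{1}{-3083} - \frac{33 - 8}{2 \left(\left(-2\right) 4\right)} = - \frac{1}{3083} - \frac{33 - 8}{2 \left(-8\right)} = - \frac{1}{3083} - \frac{1}{2} \left(- \frac{1}{8}\right) 25 = - \frac{1}{3083} - - \frac{25}{16} = - \frac{1}{3083} + \frac{25}{16} = \frac{77059}{49328}$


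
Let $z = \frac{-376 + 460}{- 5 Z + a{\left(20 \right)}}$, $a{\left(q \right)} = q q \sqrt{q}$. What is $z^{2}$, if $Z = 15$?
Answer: $\frac{36190224}{16326450625} + \frac{1354752 \sqrt{5}}{16326450625} \approx 0.0024022$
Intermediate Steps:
$a{\left(q \right)} = q^{\frac{5}{2}}$ ($a{\left(q \right)} = q^{2} \sqrt{q} = q^{\frac{5}{2}}$)
$z = \frac{84}{-75 + 800 \sqrt{5}}$ ($z = \frac{-376 + 460}{\left(-5\right) 15 + 20^{\frac{5}{2}}} = \frac{84}{-75 + 800 \sqrt{5}} \approx 0.049012$)
$z^{2} = \left(\frac{252}{127775} + \frac{2688 \sqrt{5}}{127775}\right)^{2}$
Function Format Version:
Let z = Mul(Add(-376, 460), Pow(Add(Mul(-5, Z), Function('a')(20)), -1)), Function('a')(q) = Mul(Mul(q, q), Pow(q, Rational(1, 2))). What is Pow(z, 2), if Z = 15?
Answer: Add(Rational(36190224, 16326450625), Mul(Rational(1354752, 16326450625), Pow(5, Rational(1, 2)))) ≈ 0.0024022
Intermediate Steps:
Function('a')(q) = Pow(q, Rational(5, 2)) (Function('a')(q) = Mul(Pow(q, 2), Pow(q, Rational(1, 2))) = Pow(q, Rational(5, 2)))
z = Mul(84, Pow(Add(-75, Mul(800, Pow(5, Rational(1, 2)))), -1)) (z = Mul(Add(-376, 460), Pow(Add(Mul(-5, 15), Pow(20, Rational(5, 2))), -1)) = Mul(84, Pow(Add(-75, Mul(800, Pow(5, Rational(1, 2)))), -1)) ≈ 0.049012)
Pow(z, 2) = Pow(Add(Rational(252, 127775), Mul(Rational(2688, 127775), Pow(5, Rational(1, 2)))), 2)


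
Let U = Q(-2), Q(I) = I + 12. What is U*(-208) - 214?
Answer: -2294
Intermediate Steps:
Q(I) = 12 + I
U = 10 (U = 12 - 2 = 10)
U*(-208) - 214 = 10*(-208) - 214 = -2080 - 214 = -2294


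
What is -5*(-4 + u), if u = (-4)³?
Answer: 340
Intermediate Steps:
u = -64
-5*(-4 + u) = -5*(-4 - 64) = -5*(-68) = 340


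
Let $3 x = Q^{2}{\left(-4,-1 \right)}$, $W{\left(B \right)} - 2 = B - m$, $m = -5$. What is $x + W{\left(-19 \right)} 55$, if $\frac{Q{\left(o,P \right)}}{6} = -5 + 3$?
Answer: $-612$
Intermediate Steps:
$Q{\left(o,P \right)} = -12$ ($Q{\left(o,P \right)} = 6 \left(-5 + 3\right) = 6 \left(-2\right) = -12$)
$W{\left(B \right)} = 7 + B$ ($W{\left(B \right)} = 2 + \left(B - -5\right) = 2 + \left(B + 5\right) = 2 + \left(5 + B\right) = 7 + B$)
$x = 48$ ($x = \frac{\left(-12\right)^{2}}{3} = \frac{1}{3} \cdot 144 = 48$)
$x + W{\left(-19 \right)} 55 = 48 + \left(7 - 19\right) 55 = 48 - 660 = -612$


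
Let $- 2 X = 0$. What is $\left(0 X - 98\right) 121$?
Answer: $-11858$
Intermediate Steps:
$X = 0$ ($X = \left(- \frac{1}{2}\right) 0 = 0$)
$\left(0 X - 98\right) 121 = \left(0 \cdot 0 - 98\right) 121 = \left(0 - 98\right) 121 = \left(-98\right) 121 = -11858$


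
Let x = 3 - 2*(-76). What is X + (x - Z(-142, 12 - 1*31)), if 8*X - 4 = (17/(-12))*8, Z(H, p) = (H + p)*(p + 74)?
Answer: 108109/12 ≈ 9009.1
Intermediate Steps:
Z(H, p) = (74 + p)*(H + p) (Z(H, p) = (H + p)*(74 + p) = (74 + p)*(H + p))
x = 155 (x = 3 + 152 = 155)
X = -11/12 (X = 1/2 + ((17/(-12))*8)/8 = 1/2 + (-1/12*17*8)/8 = 1/2 + (-17/12*8)/8 = 1/2 + (1/8)*(-34/3) = 1/2 - 17/12 = -11/12 ≈ -0.91667)
X + (x - Z(-142, 12 - 1*31)) = -11/12 + (155 - ((12 - 1*31)**2 + 74*(-142) + 74*(12 - 1*31) - 142*(12 - 1*31))) = -11/12 + (155 - ((12 - 31)**2 - 10508 + 74*(12 - 31) - 142*(12 - 31))) = -11/12 + (155 - ((-19)**2 - 10508 + 74*(-19) - 142*(-19))) = -11/12 + (155 - (361 - 10508 - 1406 + 2698)) = -11/12 + (155 - 1*(-8855)) = -11/12 + (155 + 8855) = -11/12 + 9010 = 108109/12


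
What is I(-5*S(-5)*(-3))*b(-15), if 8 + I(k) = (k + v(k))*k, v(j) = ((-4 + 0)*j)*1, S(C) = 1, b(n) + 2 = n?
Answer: 11611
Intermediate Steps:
b(n) = -2 + n
v(j) = -4*j (v(j) = -4*j*1 = -4*j)
I(k) = -8 - 3*k² (I(k) = -8 + (k - 4*k)*k = -8 + (-3*k)*k = -8 - 3*k²)
I(-5*S(-5)*(-3))*b(-15) = (-8 - 3*(-5*1*(-3))²)*(-2 - 15) = (-8 - 3*(-5*(-3))²)*(-17) = (-8 - 3*15²)*(-17) = (-8 - 3*225)*(-17) = (-8 - 675)*(-17) = -683*(-17) = 11611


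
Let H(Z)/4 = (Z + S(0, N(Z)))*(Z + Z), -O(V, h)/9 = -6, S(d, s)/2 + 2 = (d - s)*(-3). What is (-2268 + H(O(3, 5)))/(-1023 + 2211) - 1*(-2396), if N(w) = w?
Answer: 27831/11 ≈ 2530.1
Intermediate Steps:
S(d, s) = -4 - 6*d + 6*s (S(d, s) = -4 + 2*((d - s)*(-3)) = -4 + 2*(-3*d + 3*s) = -4 + (-6*d + 6*s) = -4 - 6*d + 6*s)
O(V, h) = 54 (O(V, h) = -9*(-6) = 54)
H(Z) = 8*Z*(-4 + 7*Z) (H(Z) = 4*((Z + (-4 - 6*0 + 6*Z))*(Z + Z)) = 4*((Z + (-4 + 0 + 6*Z))*(2*Z)) = 4*((Z + (-4 + 6*Z))*(2*Z)) = 4*((-4 + 7*Z)*(2*Z)) = 4*(2*Z*(-4 + 7*Z)) = 8*Z*(-4 + 7*Z))
(-2268 + H(O(3, 5)))/(-1023 + 2211) - 1*(-2396) = (-2268 + 8*54*(-4 + 7*54))/(-1023 + 2211) - 1*(-2396) = (-2268 + 8*54*(-4 + 378))/1188 + 2396 = (-2268 + 8*54*374)*(1/1188) + 2396 = (-2268 + 161568)*(1/1188) + 2396 = 159300*(1/1188) + 2396 = 1475/11 + 2396 = 27831/11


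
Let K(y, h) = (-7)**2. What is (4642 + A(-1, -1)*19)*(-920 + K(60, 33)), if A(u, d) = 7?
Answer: -4159025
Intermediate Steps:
K(y, h) = 49
(4642 + A(-1, -1)*19)*(-920 + K(60, 33)) = (4642 + 7*19)*(-920 + 49) = (4642 + 133)*(-871) = 4775*(-871) = -4159025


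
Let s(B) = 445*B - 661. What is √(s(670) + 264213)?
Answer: √561702 ≈ 749.47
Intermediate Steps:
s(B) = -661 + 445*B
√(s(670) + 264213) = √((-661 + 445*670) + 264213) = √((-661 + 298150) + 264213) = √(297489 + 264213) = √561702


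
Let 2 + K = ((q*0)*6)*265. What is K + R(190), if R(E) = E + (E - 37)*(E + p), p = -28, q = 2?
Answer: 24974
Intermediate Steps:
K = -2 (K = -2 + ((2*0)*6)*265 = -2 + (0*6)*265 = -2 + 0*265 = -2 + 0 = -2)
R(E) = E + (-37 + E)*(-28 + E) (R(E) = E + (E - 37)*(E - 28) = E + (-37 + E)*(-28 + E))
K + R(190) = -2 + (1036 + 190² - 64*190) = -2 + (1036 + 36100 - 12160) = -2 + 24976 = 24974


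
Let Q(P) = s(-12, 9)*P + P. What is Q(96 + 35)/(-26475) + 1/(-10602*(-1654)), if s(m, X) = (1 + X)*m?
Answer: 91121392829/154752623100 ≈ 0.58882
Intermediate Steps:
s(m, X) = m*(1 + X)
Q(P) = -119*P (Q(P) = (-12*(1 + 9))*P + P = (-12*10)*P + P = -120*P + P = -119*P)
Q(96 + 35)/(-26475) + 1/(-10602*(-1654)) = -119*(96 + 35)/(-26475) + 1/(-10602*(-1654)) = -119*131*(-1/26475) - 1/10602*(-1/1654) = -15589*(-1/26475) + 1/17535708 = 15589/26475 + 1/17535708 = 91121392829/154752623100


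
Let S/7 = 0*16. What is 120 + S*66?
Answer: 120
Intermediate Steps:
S = 0 (S = 7*(0*16) = 7*0 = 0)
120 + S*66 = 120 + 0*66 = 120 + 0 = 120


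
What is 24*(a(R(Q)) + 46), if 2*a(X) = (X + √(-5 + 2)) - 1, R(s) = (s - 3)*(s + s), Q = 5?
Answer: 1332 + 12*I*√3 ≈ 1332.0 + 20.785*I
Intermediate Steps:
R(s) = 2*s*(-3 + s) (R(s) = (-3 + s)*(2*s) = 2*s*(-3 + s))
a(X) = -½ + X/2 + I*√3/2 (a(X) = ((X + √(-5 + 2)) - 1)/2 = ((X + √(-3)) - 1)/2 = ((X + I*√3) - 1)/2 = (-1 + X + I*√3)/2 = -½ + X/2 + I*√3/2)
24*(a(R(Q)) + 46) = 24*((-½ + (2*5*(-3 + 5))/2 + I*√3/2) + 46) = 24*((-½ + (2*5*2)/2 + I*√3/2) + 46) = 24*((-½ + (½)*20 + I*√3/2) + 46) = 24*((-½ + 10 + I*√3/2) + 46) = 24*((19/2 + I*√3/2) + 46) = 24*(111/2 + I*√3/2) = 1332 + 12*I*√3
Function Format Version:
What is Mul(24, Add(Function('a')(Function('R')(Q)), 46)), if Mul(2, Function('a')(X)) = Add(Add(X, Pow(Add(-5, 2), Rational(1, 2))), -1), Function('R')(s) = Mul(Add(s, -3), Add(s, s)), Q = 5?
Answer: Add(1332, Mul(12, I, Pow(3, Rational(1, 2)))) ≈ Add(1332.0, Mul(20.785, I))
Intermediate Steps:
Function('R')(s) = Mul(2, s, Add(-3, s)) (Function('R')(s) = Mul(Add(-3, s), Mul(2, s)) = Mul(2, s, Add(-3, s)))
Function('a')(X) = Add(Rational(-1, 2), Mul(Rational(1, 2), X), Mul(Rational(1, 2), I, Pow(3, Rational(1, 2)))) (Function('a')(X) = Mul(Rational(1, 2), Add(Add(X, Pow(Add(-5, 2), Rational(1, 2))), -1)) = Mul(Rational(1, 2), Add(Add(X, Pow(-3, Rational(1, 2))), -1)) = Mul(Rational(1, 2), Add(Add(X, Mul(I, Pow(3, Rational(1, 2)))), -1)) = Mul(Rational(1, 2), Add(-1, X, Mul(I, Pow(3, Rational(1, 2))))) = Add(Rational(-1, 2), Mul(Rational(1, 2), X), Mul(Rational(1, 2), I, Pow(3, Rational(1, 2)))))
Mul(24, Add(Function('a')(Function('R')(Q)), 46)) = Mul(24, Add(Add(Rational(-1, 2), Mul(Rational(1, 2), Mul(2, 5, Add(-3, 5))), Mul(Rational(1, 2), I, Pow(3, Rational(1, 2)))), 46)) = Mul(24, Add(Add(Rational(-1, 2), Mul(Rational(1, 2), Mul(2, 5, 2)), Mul(Rational(1, 2), I, Pow(3, Rational(1, 2)))), 46)) = Mul(24, Add(Add(Rational(-1, 2), Mul(Rational(1, 2), 20), Mul(Rational(1, 2), I, Pow(3, Rational(1, 2)))), 46)) = Mul(24, Add(Add(Rational(-1, 2), 10, Mul(Rational(1, 2), I, Pow(3, Rational(1, 2)))), 46)) = Mul(24, Add(Add(Rational(19, 2), Mul(Rational(1, 2), I, Pow(3, Rational(1, 2)))), 46)) = Mul(24, Add(Rational(111, 2), Mul(Rational(1, 2), I, Pow(3, Rational(1, 2))))) = Add(1332, Mul(12, I, Pow(3, Rational(1, 2))))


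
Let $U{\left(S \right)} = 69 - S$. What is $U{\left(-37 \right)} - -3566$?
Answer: $3672$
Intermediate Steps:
$U{\left(-37 \right)} - -3566 = \left(69 - -37\right) - -3566 = \left(69 + 37\right) + 3566 = 106 + 3566 = 3672$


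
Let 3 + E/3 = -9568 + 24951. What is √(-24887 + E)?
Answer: √21253 ≈ 145.78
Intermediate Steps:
E = 46140 (E = -9 + 3*(-9568 + 24951) = -9 + 3*15383 = -9 + 46149 = 46140)
√(-24887 + E) = √(-24887 + 46140) = √21253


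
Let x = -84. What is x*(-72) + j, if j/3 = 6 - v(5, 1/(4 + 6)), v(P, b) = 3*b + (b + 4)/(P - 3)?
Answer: 121179/20 ≈ 6059.0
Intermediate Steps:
v(P, b) = 3*b + (4 + b)/(-3 + P)
j = 219/20 (j = 3*(6 - (4 - 8/(4 + 6) + 3*5/(4 + 6))/(-3 + 5)) = 3*(6 - (4 - 8/10 + 3*5/10)/2) = 3*(6 - (4 - 8*⅒ + 3*5*(⅒))/2) = 3*(6 - (4 - ⅘ + 3/2)/2) = 3*(6 - 47/(2*10)) = 3*(6 - 1*47/20) = 3*(6 - 47/20) = 3*(73/20) = 219/20 ≈ 10.950)
x*(-72) + j = -84*(-72) + 219/20 = 6048 + 219/20 = 121179/20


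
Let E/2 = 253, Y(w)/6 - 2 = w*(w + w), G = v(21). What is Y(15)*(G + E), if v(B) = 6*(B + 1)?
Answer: 1730256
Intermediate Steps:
v(B) = 6 + 6*B (v(B) = 6*(1 + B) = 6 + 6*B)
G = 132 (G = 6 + 6*21 = 6 + 126 = 132)
Y(w) = 12 + 12*w² (Y(w) = 12 + 6*(w*(w + w)) = 12 + 6*(w*(2*w)) = 12 + 6*(2*w²) = 12 + 12*w²)
E = 506 (E = 2*253 = 506)
Y(15)*(G + E) = (12 + 12*15²)*(132 + 506) = (12 + 12*225)*638 = (12 + 2700)*638 = 2712*638 = 1730256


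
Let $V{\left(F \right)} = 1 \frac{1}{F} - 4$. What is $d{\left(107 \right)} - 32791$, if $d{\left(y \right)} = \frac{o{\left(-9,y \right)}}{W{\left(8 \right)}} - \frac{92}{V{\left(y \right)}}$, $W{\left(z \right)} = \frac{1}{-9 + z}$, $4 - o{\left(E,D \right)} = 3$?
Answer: $- \frac{13992340}{427} \approx -32769.0$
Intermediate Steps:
$o{\left(E,D \right)} = 1$ ($o{\left(E,D \right)} = 4 - 3 = 1$)
$V{\left(F \right)} = -4 + \frac{1}{F}$ ($V{\left(F \right)} = \frac{1}{F} - 4 = -4 + \frac{1}{F}$)
$d{\left(y \right)} = -1 - \frac{92}{-4 + \frac{1}{y}}$ ($d{\left(y \right)} = 1 \frac{1}{\frac{1}{-9 + 8}} - \frac{92}{-4 + \frac{1}{y}} = 1 \frac{1}{\frac{1}{-1}} - \frac{92}{-4 + \frac{1}{y}} = 1 \frac{1}{-1} - \frac{92}{-4 + \frac{1}{y}} = 1 \left(-1\right) - \frac{92}{-4 + \frac{1}{y}} = -1 - \frac{92}{-4 + \frac{1}{y}}$)
$d{\left(107 \right)} - 32791 = \frac{1 + 88 \cdot 107}{-1 + 4 \cdot 107} - 32791 = \frac{1 + 9416}{-1 + 428} - 32791 = \frac{1}{427} \cdot 9417 - 32791 = \frac{9417}{427} - 32791 = - \frac{13992340}{427}$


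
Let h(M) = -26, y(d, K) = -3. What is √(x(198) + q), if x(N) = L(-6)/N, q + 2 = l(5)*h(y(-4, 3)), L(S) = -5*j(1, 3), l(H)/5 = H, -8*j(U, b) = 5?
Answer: I*√11360173/132 ≈ 25.534*I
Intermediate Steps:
j(U, b) = -5/8 (j(U, b) = -⅛*5 = -5/8)
l(H) = 5*H
L(S) = 25/8 (L(S) = -5*(-5/8) = 25/8)
q = -652 (q = -2 + (5*5)*(-26) = -2 + 25*(-26) = -2 - 650 = -652)
x(N) = 25/(8*N)
√(x(198) + q) = √((25/8)/198 - 652) = √((25/8)*(1/198) - 652) = √(25/1584 - 652) = √(-1032743/1584) = I*√11360173/132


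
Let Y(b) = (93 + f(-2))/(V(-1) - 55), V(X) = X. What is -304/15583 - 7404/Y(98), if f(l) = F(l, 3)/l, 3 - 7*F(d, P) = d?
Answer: 90454806800/20211151 ≈ 4475.5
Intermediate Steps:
F(d, P) = 3/7 - d/7
f(l) = (3/7 - l/7)/l
Y(b) = -1297/784 (Y(b) = (93 + (⅐)*(3 - 1*(-2))/(-2))/(-1 - 55) = (93 + (⅐)*(-½)*(3 + 2))/(-56) = (93 + (⅐)*(-½)*5)*(-1/56) = (93 - 5/14)*(-1/56) = (1297/14)*(-1/56) = -1297/784)
-304/15583 - 7404/Y(98) = -304/15583 - 7404/(-1297/784) = -304*1/15583 - 7404*(-784/1297) = -304/15583 + 5804736/1297 = 90454806800/20211151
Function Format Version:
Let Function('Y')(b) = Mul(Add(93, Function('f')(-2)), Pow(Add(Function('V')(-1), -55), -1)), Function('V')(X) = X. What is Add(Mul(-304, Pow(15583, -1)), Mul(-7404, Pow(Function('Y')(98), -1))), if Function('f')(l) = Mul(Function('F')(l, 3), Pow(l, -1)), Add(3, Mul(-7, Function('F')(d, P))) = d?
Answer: Rational(90454806800, 20211151) ≈ 4475.5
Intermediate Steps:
Function('F')(d, P) = Add(Rational(3, 7), Mul(Rational(-1, 7), d))
Function('f')(l) = Mul(Pow(l, -1), Add(Rational(3, 7), Mul(Rational(-1, 7), l))) (Function('f')(l) = Mul(Add(Rational(3, 7), Mul(Rational(-1, 7), l)), Pow(l, -1)) = Mul(Pow(l, -1), Add(Rational(3, 7), Mul(Rational(-1, 7), l))))
Function('Y')(b) = Rational(-1297, 784) (Function('Y')(b) = Mul(Add(93, Mul(Rational(1, 7), Pow(-2, -1), Add(3, Mul(-1, -2)))), Pow(Add(-1, -55), -1)) = Mul(Add(93, Mul(Rational(1, 7), Rational(-1, 2), Add(3, 2))), Pow(-56, -1)) = Mul(Add(93, Mul(Rational(1, 7), Rational(-1, 2), 5)), Rational(-1, 56)) = Mul(Add(93, Rational(-5, 14)), Rational(-1, 56)) = Mul(Rational(1297, 14), Rational(-1, 56)) = Rational(-1297, 784))
Add(Mul(-304, Pow(15583, -1)), Mul(-7404, Pow(Function('Y')(98), -1))) = Add(Mul(-304, Pow(15583, -1)), Mul(-7404, Pow(Rational(-1297, 784), -1))) = Add(Mul(-304, Rational(1, 15583)), Mul(-7404, Rational(-784, 1297))) = Add(Rational(-304, 15583), Rational(5804736, 1297)) = Rational(90454806800, 20211151)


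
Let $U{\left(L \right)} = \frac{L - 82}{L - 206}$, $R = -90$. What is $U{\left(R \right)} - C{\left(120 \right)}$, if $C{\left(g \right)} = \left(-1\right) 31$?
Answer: $\frac{2337}{74} \approx 31.581$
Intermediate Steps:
$U{\left(L \right)} = \frac{-82 + L}{-206 + L}$
$C{\left(g \right)} = -31$
$U{\left(R \right)} - C{\left(120 \right)} = \frac{-82 - 90}{-206 - 90} - -31 = \frac{1}{-296} \left(-172\right) + 31 = \left(- \frac{1}{296}\right) \left(-172\right) + 31 = \frac{43}{74} + 31 = \frac{2337}{74}$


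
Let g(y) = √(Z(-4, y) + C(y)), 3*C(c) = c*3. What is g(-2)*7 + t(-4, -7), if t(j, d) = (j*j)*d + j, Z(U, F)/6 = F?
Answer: -116 + 7*I*√14 ≈ -116.0 + 26.192*I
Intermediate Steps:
Z(U, F) = 6*F
C(c) = c (C(c) = (c*3)/3 = (3*c)/3 = c)
t(j, d) = j + d*j² (t(j, d) = j²*d + j = d*j² + j = j + d*j²)
g(y) = √7*√y (g(y) = √(6*y + y) = √(7*y) = √7*√y)
g(-2)*7 + t(-4, -7) = (√7*√(-2))*7 - 4*(1 - 7*(-4)) = (√7*(I*√2))*7 - 4*(1 + 28) = (I*√14)*7 - 4*29 = 7*I*√14 - 116 = -116 + 7*I*√14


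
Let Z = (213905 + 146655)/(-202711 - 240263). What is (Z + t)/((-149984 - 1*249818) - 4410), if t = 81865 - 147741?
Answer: 3647714473/22381925811 ≈ 0.16298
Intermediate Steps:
t = -65876
Z = -180280/221487 (Z = 360560/(-442974) = 360560*(-1/442974) = -180280/221487 ≈ -0.81395)
(Z + t)/((-149984 - 1*249818) - 4410) = (-180280/221487 - 65876)/((-149984 - 1*249818) - 4410) = -14590857892/(221487*((-149984 - 249818) - 4410)) = -14590857892/(221487*(-399802 - 4410)) = -14590857892/221487/(-404212) = -14590857892/221487*(-1/404212) = 3647714473/22381925811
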